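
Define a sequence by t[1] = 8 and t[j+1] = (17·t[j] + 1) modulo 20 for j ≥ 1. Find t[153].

t[1] = 8; t[2] = 17; t[3] = 10; t[4] = 11; t[5] = 8.
Since t[5] = t[1] = 8, the sequence is periodic with period 4.
(153 - 1) mod 4 = 0, so t[153] = t[1] = 8.

8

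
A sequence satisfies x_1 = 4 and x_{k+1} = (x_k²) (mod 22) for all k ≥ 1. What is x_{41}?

4

We have x_1 = 4; x_2 = 16; x_3 = 14; x_4 = 20; x_5 = 4.
The sequence repeats with period 4.
(41 - 1) mod 4 = 0, so x_{41} = x_1 = 4.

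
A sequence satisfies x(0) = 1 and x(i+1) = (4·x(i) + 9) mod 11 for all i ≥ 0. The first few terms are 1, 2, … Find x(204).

Computing terms: x(0) = 1; x(1) = 2; x(2) = 6; x(3) = 0; x(4) = 9; x(5) = 1.
The sequence repeats with period 5.
(204 - 0) mod 5 = 4, so x(204) = x(4) = 9.

9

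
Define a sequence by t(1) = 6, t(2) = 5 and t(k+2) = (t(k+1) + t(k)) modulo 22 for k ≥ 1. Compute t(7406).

Listing terms: t(1) = 6, t(2) = 5, t(3) = 11, t(4) = 16, t(5) = 5, t(6) = 21, t(7) = 4, t(8) = 3, t(9) = 7, t(10) = 10, t(11) = 17, t(12) = 5, t(13) = 0, t(14) = 5, t(15) = 5, t(16) = 10, t(17) = 15, t(18) = 3, t(19) = 18, t(20) = 21, t(21) = 17, t(22) = 16, t(23) = 11, t(24) = 5, t(25) = 16, t(26) = 21, t(27) = 15, t(28) = 14, t(29) = 7, t(30) = 21, t(31) = 6, t(32) = 5.
Since (t(31), t(32)) = (t(1), t(2)) = (6, 5) (two consecutive terms determine the rest), the sequence is periodic with period 30.
So t(7406) = t(1 + ((7406-1) mod 30)) = t(26) = 21.

21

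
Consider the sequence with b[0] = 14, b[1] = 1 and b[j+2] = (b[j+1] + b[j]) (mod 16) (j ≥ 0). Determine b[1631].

3

b[0] = 14, b[1] = 1, b[2] = 15, b[3] = 0, b[4] = 15, b[5] = 15, b[6] = 14, b[7] = 13, b[8] = 11, b[9] = 8, b[10] = 3, b[11] = 11, b[12] = 14, b[13] = 9, b[14] = 7, b[15] = 0, b[16] = 7, b[17] = 7, b[18] = 14, b[19] = 5, b[20] = 3, b[21] = 8, b[22] = 11, b[23] = 3, b[24] = 14, b[25] = 1.
The sequence repeats with period 24.
(1631 - 0) mod 24 = 23, so b[1631] = b[23] = 3.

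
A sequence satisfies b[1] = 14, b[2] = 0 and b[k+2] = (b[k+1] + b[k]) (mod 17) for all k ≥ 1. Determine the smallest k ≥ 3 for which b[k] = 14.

Computing terms: b[1] = 14, b[2] = 0, b[3] = 14, b[4] = 14, b[5] = 11, b[6] = 8, b[7] = 2, b[8] = 10, b[9] = 12, b[10] = 5, b[11] = 0, b[12] = 5, b[13] = 5, b[14] = 10, b[15] = 15, b[16] = 8, b[17] = 6, b[18] = 14, b[19] = 3, b[20] = 0, b[21] = 3, b[22] = 3, b[23] = 6, b[24] = 9, b[25] = 15, b[26] = 7, b[27] = 5, b[28] = 12, b[29] = 0, b[30] = 12, b[31] = 12, b[32] = 7, b[33] = 2, b[34] = 9, b[35] = 11, b[36] = 3, b[37] = 14, b[38] = 0.
The sequence repeats with period 36.
The value 14 first appears (with k ≥ 3) at b[3].

3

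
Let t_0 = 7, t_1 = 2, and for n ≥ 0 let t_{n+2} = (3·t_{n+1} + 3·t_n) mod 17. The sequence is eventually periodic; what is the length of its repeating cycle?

16

Listing terms: t_0 = 7; t_1 = 2; t_2 = 10; t_3 = 2; t_4 = 2; t_5 = 12; t_6 = 8; t_7 = 9; t_8 = 0; t_9 = 10; t_{10} = 13; t_{11} = 1; t_{12} = 8; t_{13} = 10; t_{14} = 3; t_{15} = 5; t_{16} = 7; t_{17} = 2.
The sequence repeats with period 16.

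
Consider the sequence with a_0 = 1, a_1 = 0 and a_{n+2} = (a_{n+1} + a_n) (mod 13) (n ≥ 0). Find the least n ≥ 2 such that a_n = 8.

a_0 = 1,  a_1 = 0,  a_2 = 1,  a_3 = 1,  a_4 = 2,  a_5 = 3,  a_6 = 5,  a_7 = 8,  a_8 = 0,  a_9 = 8,  a_{10} = 8,  a_{11} = 3,  a_{12} = 11,  a_{13} = 1,  a_{14} = 12,  a_{15} = 0,  a_{16} = 12,  a_{17} = 12,  a_{18} = 11,  a_{19} = 10,  a_{20} = 8,  a_{21} = 5,  a_{22} = 0,  a_{23} = 5,  a_{24} = 5,  a_{25} = 10,  a_{26} = 2,  a_{27} = 12,  a_{28} = 1,  a_{29} = 0.
Since (a_{28}, a_{29}) = (a_0, a_1) = (1, 0) (two consecutive terms determine the rest), the sequence is periodic with period 28.
The value 8 first appears (with n ≥ 2) at a_7.

7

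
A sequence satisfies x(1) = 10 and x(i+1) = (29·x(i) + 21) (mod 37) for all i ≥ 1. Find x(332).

2

x(1) = 10, x(2) = 15, x(3) = 12, x(4) = 36, x(5) = 29, x(6) = 11, x(7) = 7, x(8) = 2, x(9) = 5, x(10) = 18, x(11) = 25, x(12) = 6, x(13) = 10.
The sequence repeats with period 12.
(332 - 1) mod 12 = 7, so x(332) = x(8) = 2.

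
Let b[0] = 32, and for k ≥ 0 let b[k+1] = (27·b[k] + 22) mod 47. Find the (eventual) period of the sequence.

23

Computing terms: b[0] = 32,  b[1] = 40,  b[2] = 21,  b[3] = 25,  b[4] = 39,  b[5] = 41,  b[6] = 1,  b[7] = 2,  b[8] = 29,  b[9] = 6,  b[10] = 43,  b[11] = 8,  b[12] = 3,  b[13] = 9,  b[14] = 30,  b[15] = 33,  b[16] = 20,  b[17] = 45,  b[18] = 15,  b[19] = 4,  b[20] = 36,  b[21] = 7,  b[22] = 23,  b[23] = 32.
Since b[23] = b[0] = 32, the sequence is periodic with period 23.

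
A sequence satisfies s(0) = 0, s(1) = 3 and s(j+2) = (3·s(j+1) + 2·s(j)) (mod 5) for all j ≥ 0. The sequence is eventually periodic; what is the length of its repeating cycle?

24

s(0) = 0; s(1) = 3; s(2) = 4; s(3) = 3; s(4) = 2; s(5) = 2; s(6) = 0; s(7) = 4; s(8) = 2; s(9) = 4; s(10) = 1; s(11) = 1; s(12) = 0; s(13) = 2; s(14) = 1; s(15) = 2; s(16) = 3; s(17) = 3; s(18) = 0; s(19) = 1; s(20) = 3; s(21) = 1; s(22) = 4; s(23) = 4; s(24) = 0; s(25) = 3.
The sequence repeats with period 24.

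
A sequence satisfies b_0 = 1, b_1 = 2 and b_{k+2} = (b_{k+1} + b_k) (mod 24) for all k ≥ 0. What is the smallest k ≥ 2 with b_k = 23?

b_0 = 1,  b_1 = 2,  b_2 = 3,  b_3 = 5,  b_4 = 8,  b_5 = 13,  b_6 = 21,  b_7 = 10,  b_8 = 7,  b_9 = 17,  b_{10} = 0,  b_{11} = 17,  b_{12} = 17,  b_{13} = 10,  b_{14} = 3,  b_{15} = 13,  b_{16} = 16,  b_{17} = 5,  b_{18} = 21,  b_{19} = 2,  b_{20} = 23,  b_{21} = 1,  b_{22} = 0,  b_{23} = 1,  b_{24} = 1,  b_{25} = 2.
Since (b_{24}, b_{25}) = (b_0, b_1) = (1, 2) (two consecutive terms determine the rest), the sequence is periodic with period 24.
The value 23 first appears (with k ≥ 2) at b_{20}.

20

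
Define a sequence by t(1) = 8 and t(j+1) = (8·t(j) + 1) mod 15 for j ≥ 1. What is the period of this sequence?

t(1) = 8,  t(2) = 5,  t(3) = 11,  t(4) = 14,  t(5) = 8.
The sequence repeats with period 4.

4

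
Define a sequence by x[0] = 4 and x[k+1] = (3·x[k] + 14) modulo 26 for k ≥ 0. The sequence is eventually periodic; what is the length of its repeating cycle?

3

Computing terms: x[0] = 4, x[1] = 0, x[2] = 14, x[3] = 4.
Since x[3] = x[0] = 4, the sequence is periodic with period 3.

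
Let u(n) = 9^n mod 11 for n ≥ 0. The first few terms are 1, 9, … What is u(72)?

4

Computing terms: u(0) = 1; u(1) = 9; u(2) = 4; u(3) = 3; u(4) = 5; u(5) = 1.
Since u(5) = u(0) = 1, the sequence is periodic with period 5.
So u(72) = u(0 + ((72-0) mod 5)) = u(2) = 4.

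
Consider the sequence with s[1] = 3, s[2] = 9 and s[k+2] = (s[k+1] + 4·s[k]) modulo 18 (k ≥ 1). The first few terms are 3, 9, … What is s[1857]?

3

We have s[1] = 3,  s[2] = 9,  s[3] = 3,  s[4] = 3,  s[5] = 15,  s[6] = 9,  s[7] = 15,  s[8] = 15,  s[9] = 3,  s[10] = 9.
The sequence repeats with period 8.
(1857 - 1) mod 8 = 0, so s[1857] = s[1] = 3.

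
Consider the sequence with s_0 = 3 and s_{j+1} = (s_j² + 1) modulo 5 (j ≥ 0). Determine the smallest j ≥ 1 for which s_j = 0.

1

We have s_0 = 3; s_1 = 0; s_2 = 1; s_3 = 2; s_4 = 0.
Since s_4 = s_1 = 0, the sequence is eventually periodic: after a pre-period of length 1 it cycles with period 3.
The value 0 first appears (with j ≥ 1) at s_1.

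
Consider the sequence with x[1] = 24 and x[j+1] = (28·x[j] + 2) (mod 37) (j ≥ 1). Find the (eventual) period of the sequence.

18

Listing terms: x[1] = 24, x[2] = 8, x[3] = 4, x[4] = 3, x[5] = 12, x[6] = 5, x[7] = 31, x[8] = 19, x[9] = 16, x[10] = 6, x[11] = 22, x[12] = 26, x[13] = 27, x[14] = 18, x[15] = 25, x[16] = 36, x[17] = 11, x[18] = 14, x[19] = 24.
The sequence repeats with period 18.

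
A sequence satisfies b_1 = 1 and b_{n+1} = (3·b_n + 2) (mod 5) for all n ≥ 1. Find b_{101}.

1

b_1 = 1; b_2 = 0; b_3 = 2; b_4 = 3; b_5 = 1.
The sequence repeats with period 4.
So b_{101} = b_{1 + ((101-1) mod 4)} = b_1 = 1.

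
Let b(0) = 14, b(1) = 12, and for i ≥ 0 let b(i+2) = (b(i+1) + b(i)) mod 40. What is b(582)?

6

Listing terms: b(0) = 14, b(1) = 12, b(2) = 26, b(3) = 38, b(4) = 24, b(5) = 22, b(6) = 6, b(7) = 28, b(8) = 34, b(9) = 22, b(10) = 16, b(11) = 38, b(12) = 14, b(13) = 12.
The sequence repeats with period 12.
(582 - 0) mod 12 = 6, so b(582) = b(6) = 6.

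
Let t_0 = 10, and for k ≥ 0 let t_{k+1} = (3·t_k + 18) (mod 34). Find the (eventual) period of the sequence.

16

Computing terms: t_0 = 10,  t_1 = 14,  t_2 = 26,  t_3 = 28,  t_4 = 0,  t_5 = 18,  t_6 = 4,  t_7 = 30,  t_8 = 6,  t_9 = 2,  t_{10} = 24,  t_{11} = 22,  t_{12} = 16,  t_{13} = 32,  t_{14} = 12,  t_{15} = 20,  t_{16} = 10.
The sequence repeats with period 16.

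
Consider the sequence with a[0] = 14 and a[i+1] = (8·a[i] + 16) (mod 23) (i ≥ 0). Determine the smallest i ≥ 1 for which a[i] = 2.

5

We have a[0] = 14, a[1] = 13, a[2] = 5, a[3] = 10, a[4] = 4, a[5] = 2, a[6] = 9, a[7] = 19, a[8] = 7, a[9] = 3, a[10] = 17, a[11] = 14.
Since a[11] = a[0] = 14, the sequence is periodic with period 11.
The value 2 first appears (with i ≥ 1) at a[5].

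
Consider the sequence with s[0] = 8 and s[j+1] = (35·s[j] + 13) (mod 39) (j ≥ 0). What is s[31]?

Computing terms: s[0] = 8; s[1] = 20; s[2] = 11; s[3] = 8.
The sequence repeats with period 3.
So s[31] = s[0 + ((31-0) mod 3)] = s[1] = 20.

20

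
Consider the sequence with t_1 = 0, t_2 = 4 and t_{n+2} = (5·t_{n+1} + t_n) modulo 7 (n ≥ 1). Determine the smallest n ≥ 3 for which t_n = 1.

5

We have t_1 = 0; t_2 = 4; t_3 = 6; t_4 = 6; t_5 = 1; t_6 = 4; t_7 = 0; t_8 = 4.
Since (t_7, t_8) = (t_1, t_2) = (0, 4) (two consecutive terms determine the rest), the sequence is periodic with period 6.
The value 1 first appears (with n ≥ 3) at t_5.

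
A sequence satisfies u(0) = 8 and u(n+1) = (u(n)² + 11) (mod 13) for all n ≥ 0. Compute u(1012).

10

We have u(0) = 8,  u(1) = 10,  u(2) = 7,  u(3) = 8.
The sequence repeats with period 3.
So u(1012) = u(0 + ((1012-0) mod 3)) = u(1) = 10.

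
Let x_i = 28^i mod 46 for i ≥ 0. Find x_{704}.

We have x_0 = 1, x_1 = 28, x_2 = 2, x_3 = 10, x_4 = 4, x_5 = 20, x_6 = 8, x_7 = 40, x_8 = 16, x_9 = 34, x_{10} = 32, x_{11} = 22, x_{12} = 18, x_{13} = 44, x_{14} = 36, x_{15} = 42, x_{16} = 26, x_{17} = 38, x_{18} = 6, x_{19} = 30, x_{20} = 12, x_{21} = 14, x_{22} = 24, x_{23} = 28.
Since x_{23} = x_1 = 28, the sequence is eventually periodic: after a pre-period of length 1 it cycles with period 22.
For i ≥ 1, x_i depends only on (i - 1) mod 22. (704 - 1) mod 22 = 21, so x_{704} = x_{22} = 24.

24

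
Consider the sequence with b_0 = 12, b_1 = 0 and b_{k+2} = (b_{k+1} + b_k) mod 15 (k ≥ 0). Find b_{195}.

9

Computing terms: b_0 = 12,  b_1 = 0,  b_2 = 12,  b_3 = 12,  b_4 = 9,  b_5 = 6,  b_6 = 0,  b_7 = 6,  b_8 = 6,  b_9 = 12,  b_{10} = 3,  b_{11} = 0,  b_{12} = 3,  b_{13} = 3,  b_{14} = 6,  b_{15} = 9,  b_{16} = 0,  b_{17} = 9,  b_{18} = 9,  b_{19} = 3,  b_{20} = 12,  b_{21} = 0.
Since (b_{20}, b_{21}) = (b_0, b_1) = (12, 0) (two consecutive terms determine the rest), the sequence is periodic with period 20.
(195 - 0) mod 20 = 15, so b_{195} = b_{15} = 9.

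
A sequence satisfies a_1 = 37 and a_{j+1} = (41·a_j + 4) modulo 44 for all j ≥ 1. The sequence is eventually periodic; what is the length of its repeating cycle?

10

a_1 = 37, a_2 = 25, a_3 = 17, a_4 = 41, a_5 = 13, a_6 = 9, a_7 = 21, a_8 = 29, a_9 = 5, a_{10} = 33, a_{11} = 37.
Since a_{11} = a_1 = 37, the sequence is periodic with period 10.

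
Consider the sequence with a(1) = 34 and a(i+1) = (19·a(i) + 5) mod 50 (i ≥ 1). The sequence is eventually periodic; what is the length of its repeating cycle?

Computing terms: a(1) = 34,  a(2) = 1,  a(3) = 24,  a(4) = 11,  a(5) = 14,  a(6) = 21,  a(7) = 4,  a(8) = 31,  a(9) = 44,  a(10) = 41,  a(11) = 34.
The sequence repeats with period 10.

10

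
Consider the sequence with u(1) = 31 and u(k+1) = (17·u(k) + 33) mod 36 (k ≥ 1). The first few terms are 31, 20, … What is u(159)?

We have u(1) = 31,  u(2) = 20,  u(3) = 13,  u(4) = 2,  u(5) = 31.
Since u(5) = u(1) = 31, the sequence is periodic with period 4.
So u(159) = u(1 + ((159-1) mod 4)) = u(3) = 13.

13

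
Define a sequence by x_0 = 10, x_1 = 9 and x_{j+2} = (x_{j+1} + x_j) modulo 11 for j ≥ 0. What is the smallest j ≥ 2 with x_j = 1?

6

Computing terms: x_0 = 10; x_1 = 9; x_2 = 8; x_3 = 6; x_4 = 3; x_5 = 9; x_6 = 1; x_7 = 10; x_8 = 0; x_9 = 10; x_{10} = 10; x_{11} = 9.
Since (x_{10}, x_{11}) = (x_0, x_1) = (10, 9) (two consecutive terms determine the rest), the sequence is periodic with period 10.
The value 1 first appears (with j ≥ 2) at x_6.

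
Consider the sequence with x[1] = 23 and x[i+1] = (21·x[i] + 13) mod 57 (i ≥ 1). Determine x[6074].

16

Computing terms: x[1] = 23, x[2] = 40, x[3] = 55, x[4] = 28, x[5] = 31, x[6] = 37, x[7] = 49, x[8] = 16, x[9] = 7, x[10] = 46, x[11] = 10, x[12] = 52, x[13] = 22, x[14] = 19, x[15] = 13, x[16] = 1, x[17] = 34, x[18] = 43, x[19] = 4, x[20] = 40.
Since x[20] = x[2] = 40, the sequence is eventually periodic: after a pre-period of length 1 it cycles with period 18.
For i ≥ 2, x[i] depends only on (i - 2) mod 18. (6074 - 2) mod 18 = 6, so x[6074] = x[8] = 16.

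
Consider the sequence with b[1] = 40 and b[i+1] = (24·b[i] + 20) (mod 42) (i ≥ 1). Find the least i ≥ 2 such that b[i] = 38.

4

Computing terms: b[1] = 40, b[2] = 14, b[3] = 20, b[4] = 38, b[5] = 8, b[6] = 2, b[7] = 26, b[8] = 14.
Since b[8] = b[2] = 14, the sequence is eventually periodic: after a pre-period of length 1 it cycles with period 6.
The value 38 first appears (with i ≥ 2) at b[4].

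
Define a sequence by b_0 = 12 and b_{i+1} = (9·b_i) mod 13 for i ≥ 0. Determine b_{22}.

4

Listing terms: b_0 = 12,  b_1 = 4,  b_2 = 10,  b_3 = 12.
Since b_3 = b_0 = 12, the sequence is periodic with period 3.
(22 - 0) mod 3 = 1, so b_{22} = b_1 = 4.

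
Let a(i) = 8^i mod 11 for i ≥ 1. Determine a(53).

6

a(1) = 8,  a(2) = 9,  a(3) = 6,  a(4) = 4,  a(5) = 10,  a(6) = 3,  a(7) = 2,  a(8) = 5,  a(9) = 7,  a(10) = 1,  a(11) = 8.
Since a(11) = a(1) = 8, the sequence is periodic with period 10.
So a(53) = a(1 + ((53-1) mod 10)) = a(3) = 6.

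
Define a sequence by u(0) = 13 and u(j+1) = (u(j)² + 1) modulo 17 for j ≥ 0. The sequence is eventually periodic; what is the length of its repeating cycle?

Listing terms: u(0) = 13,  u(1) = 0,  u(2) = 1,  u(3) = 2,  u(4) = 5,  u(5) = 9,  u(6) = 14,  u(7) = 10,  u(8) = 16,  u(9) = 2.
Since u(9) = u(3) = 2, the sequence is eventually periodic: after a pre-period of length 3 it cycles with period 6.

6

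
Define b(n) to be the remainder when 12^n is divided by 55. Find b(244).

We have b(1) = 12; b(2) = 34; b(3) = 23; b(4) = 1; b(5) = 12.
Since b(5) = b(1) = 12, the sequence is periodic with period 4.
So b(244) = b(1 + ((244-1) mod 4)) = b(4) = 1.

1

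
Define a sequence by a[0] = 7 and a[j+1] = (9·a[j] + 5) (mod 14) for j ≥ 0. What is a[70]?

a[0] = 7,  a[1] = 12,  a[2] = 1,  a[3] = 0,  a[4] = 5,  a[5] = 8,  a[6] = 7.
Since a[6] = a[0] = 7, the sequence is periodic with period 6.
So a[70] = a[0 + ((70-0) mod 6)] = a[4] = 5.

5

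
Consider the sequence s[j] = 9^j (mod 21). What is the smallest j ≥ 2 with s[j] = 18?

We have s[1] = 9, s[2] = 18, s[3] = 15, s[4] = 9.
Since s[4] = s[1] = 9, the sequence is periodic with period 3.
The value 18 first appears (with j ≥ 2) at s[2].

2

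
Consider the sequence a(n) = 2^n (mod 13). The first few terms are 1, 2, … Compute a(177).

5

Computing terms: a(0) = 1, a(1) = 2, a(2) = 4, a(3) = 8, a(4) = 3, a(5) = 6, a(6) = 12, a(7) = 11, a(8) = 9, a(9) = 5, a(10) = 10, a(11) = 7, a(12) = 1.
Since a(12) = a(0) = 1, the sequence is periodic with period 12.
(177 - 0) mod 12 = 9, so a(177) = a(9) = 5.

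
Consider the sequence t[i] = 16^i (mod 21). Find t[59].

4

t[1] = 16, t[2] = 4, t[3] = 1, t[4] = 16.
Since t[4] = t[1] = 16, the sequence is periodic with period 3.
(59 - 1) mod 3 = 1, so t[59] = t[2] = 4.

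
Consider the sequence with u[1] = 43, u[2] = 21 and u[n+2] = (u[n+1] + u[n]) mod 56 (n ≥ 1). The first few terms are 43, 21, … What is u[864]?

34

We have u[1] = 43, u[2] = 21, u[3] = 8, u[4] = 29, u[5] = 37, u[6] = 10, u[7] = 47, u[8] = 1, u[9] = 48, u[10] = 49, u[11] = 41, u[12] = 34, u[13] = 19, u[14] = 53, u[15] = 16, u[16] = 13, u[17] = 29, u[18] = 42, u[19] = 15, u[20] = 1, u[21] = 16, u[22] = 17, u[23] = 33, u[24] = 50, u[25] = 27, u[26] = 21, u[27] = 48, u[28] = 13, u[29] = 5, u[30] = 18, u[31] = 23, u[32] = 41, u[33] = 8, u[34] = 49, u[35] = 1, u[36] = 50, u[37] = 51, u[38] = 45, u[39] = 40, u[40] = 29, u[41] = 13, u[42] = 42, u[43] = 55, u[44] = 41, u[45] = 40, u[46] = 25, u[47] = 9, u[48] = 34, u[49] = 43, u[50] = 21.
The sequence repeats with period 48.
So u[864] = u[1 + ((864-1) mod 48)] = u[48] = 34.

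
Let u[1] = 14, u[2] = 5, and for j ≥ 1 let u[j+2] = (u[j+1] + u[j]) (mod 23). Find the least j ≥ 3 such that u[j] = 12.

33

We have u[1] = 14,  u[2] = 5,  u[3] = 19,  u[4] = 1,  u[5] = 20,  u[6] = 21,  u[7] = 18,  u[8] = 16,  u[9] = 11,  u[10] = 4,  u[11] = 15,  u[12] = 19,  u[13] = 11,  u[14] = 7,  u[15] = 18,  u[16] = 2,  u[17] = 20,  u[18] = 22,  u[19] = 19,  u[20] = 18,  u[21] = 14,  u[22] = 9,  u[23] = 0,  u[24] = 9,  u[25] = 9,  u[26] = 18,  u[27] = 4,  u[28] = 22,  u[29] = 3,  u[30] = 2,  u[31] = 5,  u[32] = 7,  u[33] = 12,  u[34] = 19,  u[35] = 8,  u[36] = 4,  u[37] = 12,  u[38] = 16,  u[39] = 5,  u[40] = 21,  u[41] = 3,  u[42] = 1,  u[43] = 4,  u[44] = 5,  u[45] = 9,  u[46] = 14,  u[47] = 0,  u[48] = 14,  u[49] = 14,  u[50] = 5.
Since (u[49], u[50]) = (u[1], u[2]) = (14, 5) (two consecutive terms determine the rest), the sequence is periodic with period 48.
The value 12 first appears (with j ≥ 3) at u[33].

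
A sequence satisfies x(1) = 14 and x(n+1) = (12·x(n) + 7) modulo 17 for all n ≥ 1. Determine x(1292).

13

x(1) = 14, x(2) = 5, x(3) = 16, x(4) = 12, x(5) = 15, x(6) = 0, x(7) = 7, x(8) = 6, x(9) = 11, x(10) = 3, x(11) = 9, x(12) = 13, x(13) = 10, x(14) = 8, x(15) = 1, x(16) = 2, x(17) = 14.
The sequence repeats with period 16.
So x(1292) = x(1 + ((1292-1) mod 16)) = x(12) = 13.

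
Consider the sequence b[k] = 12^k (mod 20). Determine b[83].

Computing terms: b[1] = 12; b[2] = 4; b[3] = 8; b[4] = 16; b[5] = 12.
The sequence repeats with period 4.
(83 - 1) mod 4 = 2, so b[83] = b[3] = 8.

8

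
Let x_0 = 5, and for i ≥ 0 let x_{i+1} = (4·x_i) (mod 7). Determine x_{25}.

6

x_0 = 5,  x_1 = 6,  x_2 = 3,  x_3 = 5.
The sequence repeats with period 3.
So x_{25} = x_{0 + ((25-0) mod 3)} = x_1 = 6.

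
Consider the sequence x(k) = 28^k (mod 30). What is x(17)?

28

Computing terms: x(1) = 28, x(2) = 4, x(3) = 22, x(4) = 16, x(5) = 28.
Since x(5) = x(1) = 28, the sequence is periodic with period 4.
(17 - 1) mod 4 = 0, so x(17) = x(1) = 28.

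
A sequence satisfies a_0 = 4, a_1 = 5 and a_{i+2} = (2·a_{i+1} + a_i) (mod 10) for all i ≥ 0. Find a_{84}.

Listing terms: a_0 = 4,  a_1 = 5,  a_2 = 4,  a_3 = 3,  a_4 = 0,  a_5 = 3,  a_6 = 6,  a_7 = 5,  a_8 = 6,  a_9 = 7,  a_{10} = 0,  a_{11} = 7,  a_{12} = 4,  a_{13} = 5.
Since (a_{12}, a_{13}) = (a_0, a_1) = (4, 5) (two consecutive terms determine the rest), the sequence is periodic with period 12.
(84 - 0) mod 12 = 0, so a_{84} = a_0 = 4.

4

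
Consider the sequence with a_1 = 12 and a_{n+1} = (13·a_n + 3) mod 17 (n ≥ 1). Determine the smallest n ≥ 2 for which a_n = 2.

We have a_1 = 12; a_2 = 6; a_3 = 13; a_4 = 2; a_5 = 12.
The sequence repeats with period 4.
The value 2 first appears (with n ≥ 2) at a_4.

4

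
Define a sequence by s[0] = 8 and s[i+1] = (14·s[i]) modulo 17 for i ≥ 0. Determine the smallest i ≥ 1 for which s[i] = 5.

Computing terms: s[0] = 8,  s[1] = 10,  s[2] = 4,  s[3] = 5,  s[4] = 2,  s[5] = 11,  s[6] = 1,  s[7] = 14,  s[8] = 9,  s[9] = 7,  s[10] = 13,  s[11] = 12,  s[12] = 15,  s[13] = 6,  s[14] = 16,  s[15] = 3,  s[16] = 8.
Since s[16] = s[0] = 8, the sequence is periodic with period 16.
The value 5 first appears (with i ≥ 1) at s[3].

3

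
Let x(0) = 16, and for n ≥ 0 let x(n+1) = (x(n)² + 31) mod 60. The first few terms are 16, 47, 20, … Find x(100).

32

Listing terms: x(0) = 16,  x(1) = 47,  x(2) = 20,  x(3) = 11,  x(4) = 32,  x(5) = 35,  x(6) = 56,  x(7) = 47.
Since x(7) = x(1) = 47, the sequence is eventually periodic: after a pre-period of length 1 it cycles with period 6.
For n ≥ 1, x(n) depends only on (n - 1) mod 6. (100 - 1) mod 6 = 3, so x(100) = x(4) = 32.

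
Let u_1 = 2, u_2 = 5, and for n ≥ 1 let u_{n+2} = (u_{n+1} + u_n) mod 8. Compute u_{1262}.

5

We have u_1 = 2; u_2 = 5; u_3 = 7; u_4 = 4; u_5 = 3; u_6 = 7; u_7 = 2; u_8 = 1; u_9 = 3; u_{10} = 4; u_{11} = 7; u_{12} = 3; u_{13} = 2; u_{14} = 5.
Since (u_{13}, u_{14}) = (u_1, u_2) = (2, 5) (two consecutive terms determine the rest), the sequence is periodic with period 12.
So u_{1262} = u_{1 + ((1262-1) mod 12)} = u_2 = 5.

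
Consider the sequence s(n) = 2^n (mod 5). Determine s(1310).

4

Computing terms: s(0) = 1, s(1) = 2, s(2) = 4, s(3) = 3, s(4) = 1.
The sequence repeats with period 4.
So s(1310) = s(0 + ((1310-0) mod 4)) = s(2) = 4.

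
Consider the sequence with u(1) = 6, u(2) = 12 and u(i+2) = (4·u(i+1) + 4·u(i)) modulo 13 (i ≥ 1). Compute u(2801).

Listing terms: u(1) = 6,  u(2) = 12,  u(3) = 7,  u(4) = 11,  u(5) = 7,  u(6) = 7,  u(7) = 4,  u(8) = 5,  u(9) = 10,  u(10) = 8,  u(11) = 7,  u(12) = 8,  u(13) = 8,  u(14) = 12,  u(15) = 2,  u(16) = 4,  u(17) = 11,  u(18) = 8,  u(19) = 11,  u(20) = 11,  u(21) = 10,  u(22) = 6,  u(23) = 12.
Since (u(22), u(23)) = (u(1), u(2)) = (6, 12) (two consecutive terms determine the rest), the sequence is periodic with period 21.
So u(2801) = u(1 + ((2801-1) mod 21)) = u(8) = 5.

5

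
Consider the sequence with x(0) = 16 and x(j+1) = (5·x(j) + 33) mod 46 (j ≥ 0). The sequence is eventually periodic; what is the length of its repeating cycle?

Listing terms: x(0) = 16,  x(1) = 21,  x(2) = 0,  x(3) = 33,  x(4) = 14,  x(5) = 11,  x(6) = 42,  x(7) = 13,  x(8) = 6,  x(9) = 17,  x(10) = 26,  x(11) = 25,  x(12) = 20,  x(13) = 41,  x(14) = 8,  x(15) = 27,  x(16) = 30,  x(17) = 45,  x(18) = 28,  x(19) = 35,  x(20) = 24,  x(21) = 15,  x(22) = 16.
The sequence repeats with period 22.

22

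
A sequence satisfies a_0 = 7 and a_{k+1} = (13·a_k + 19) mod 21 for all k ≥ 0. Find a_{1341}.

a_0 = 7,  a_1 = 5,  a_2 = 0,  a_3 = 19,  a_4 = 14,  a_5 = 12,  a_6 = 7.
Since a_6 = a_0 = 7, the sequence is periodic with period 6.
So a_{1341} = a_{0 + ((1341-0) mod 6)} = a_3 = 19.

19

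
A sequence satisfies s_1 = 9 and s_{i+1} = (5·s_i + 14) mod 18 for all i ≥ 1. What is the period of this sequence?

6

s_1 = 9; s_2 = 5; s_3 = 3; s_4 = 11; s_5 = 15; s_6 = 17; s_7 = 9.
The sequence repeats with period 6.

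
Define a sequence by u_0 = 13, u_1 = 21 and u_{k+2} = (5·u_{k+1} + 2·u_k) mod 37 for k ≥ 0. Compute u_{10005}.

u_0 = 13; u_1 = 21; u_2 = 20; u_3 = 31; u_4 = 10; u_5 = 1; u_6 = 25; u_7 = 16; u_8 = 19; u_9 = 16; u_{10} = 7; u_{11} = 30; u_{12} = 16; u_{13} = 29; u_{14} = 29; u_{15} = 18; u_{16} = 0; u_{17} = 36; u_{18} = 32; u_{19} = 10; u_{20} = 3; u_{21} = 35; u_{22} = 33; u_{23} = 13; u_{24} = 20; u_{25} = 15; u_{26} = 4; u_{27} = 13; u_{28} = 36; u_{29} = 21; u_{30} = 29; u_{31} = 2; u_{32} = 31; u_{33} = 11; u_{34} = 6; u_{35} = 15; u_{36} = 13; u_{37} = 21.
Since (u_{36}, u_{37}) = (u_0, u_1) = (13, 21) (two consecutive terms determine the rest), the sequence is periodic with period 36.
So u_{10005} = u_{0 + ((10005-0) mod 36)} = u_{33} = 11.

11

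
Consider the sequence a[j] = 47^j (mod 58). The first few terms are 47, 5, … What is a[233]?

27

Listing terms: a[1] = 47, a[2] = 5, a[3] = 3, a[4] = 25, a[5] = 15, a[6] = 9, a[7] = 17, a[8] = 45, a[9] = 27, a[10] = 51, a[11] = 19, a[12] = 23, a[13] = 37, a[14] = 57, a[15] = 11, a[16] = 53, a[17] = 55, a[18] = 33, a[19] = 43, a[20] = 49, a[21] = 41, a[22] = 13, a[23] = 31, a[24] = 7, a[25] = 39, a[26] = 35, a[27] = 21, a[28] = 1, a[29] = 47.
The sequence repeats with period 28.
(233 - 1) mod 28 = 8, so a[233] = a[9] = 27.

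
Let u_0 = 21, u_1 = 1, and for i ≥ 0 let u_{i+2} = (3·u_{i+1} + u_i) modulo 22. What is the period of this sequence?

Listing terms: u_0 = 21,  u_1 = 1,  u_2 = 2,  u_3 = 7,  u_4 = 1,  u_5 = 10,  u_6 = 9,  u_7 = 15,  u_8 = 10,  u_9 = 1,  u_{10} = 13,  u_{11} = 18,  u_{12} = 1,  u_{13} = 21,  u_{14} = 20,  u_{15} = 15,  u_{16} = 21,  u_{17} = 12,  u_{18} = 13,  u_{19} = 7,  u_{20} = 12,  u_{21} = 21,  u_{22} = 9,  u_{23} = 4,  u_{24} = 21,  u_{25} = 1.
Since (u_{24}, u_{25}) = (u_0, u_1) = (21, 1) (two consecutive terms determine the rest), the sequence is periodic with period 24.

24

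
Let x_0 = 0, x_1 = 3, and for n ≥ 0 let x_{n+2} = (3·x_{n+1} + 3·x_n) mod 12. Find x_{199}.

x_0 = 0, x_1 = 3, x_2 = 9, x_3 = 0, x_4 = 3.
The sequence repeats with period 3.
So x_{199} = x_{0 + ((199-0) mod 3)} = x_1 = 3.

3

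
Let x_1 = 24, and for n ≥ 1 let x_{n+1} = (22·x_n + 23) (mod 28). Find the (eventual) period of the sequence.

x_1 = 24, x_2 = 19, x_3 = 21, x_4 = 9, x_5 = 25, x_6 = 13, x_7 = 1, x_8 = 17, x_9 = 5, x_{10} = 21.
Since x_{10} = x_3 = 21, the sequence is eventually periodic: after a pre-period of length 2 it cycles with period 7.

7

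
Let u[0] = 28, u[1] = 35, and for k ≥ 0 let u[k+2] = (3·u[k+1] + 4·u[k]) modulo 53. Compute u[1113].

24

Listing terms: u[0] = 28; u[1] = 35; u[2] = 5; u[3] = 49; u[4] = 8; u[5] = 8; u[6] = 3; u[7] = 41; u[8] = 29; u[9] = 39; u[10] = 21; u[11] = 7; u[12] = 52; u[13] = 25; u[14] = 18; u[15] = 48; u[16] = 4; u[17] = 45; u[18] = 45; u[19] = 50; u[20] = 12; u[21] = 24; u[22] = 14; u[23] = 32; u[24] = 46; u[25] = 1; u[26] = 28; u[27] = 35.
The sequence repeats with period 26.
So u[1113] = u[0 + ((1113-0) mod 26)] = u[21] = 24.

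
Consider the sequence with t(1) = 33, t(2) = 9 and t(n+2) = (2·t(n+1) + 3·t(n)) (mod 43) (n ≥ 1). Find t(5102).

5

Listing terms: t(1) = 33, t(2) = 9, t(3) = 31, t(4) = 3, t(5) = 13, t(6) = 35, t(7) = 23, t(8) = 22, t(9) = 27, t(10) = 34, t(11) = 20, t(12) = 13, t(13) = 0, t(14) = 39, t(15) = 35, t(16) = 15, t(17) = 6, t(18) = 14, t(19) = 3, t(20) = 5, t(21) = 19, t(22) = 10, t(23) = 34, t(24) = 12, t(25) = 40, t(26) = 30, t(27) = 8, t(28) = 20, t(29) = 21, t(30) = 16, t(31) = 9, t(32) = 23, t(33) = 30, t(34) = 0, t(35) = 4, t(36) = 8, t(37) = 28, t(38) = 37, t(39) = 29, t(40) = 40, t(41) = 38, t(42) = 24, t(43) = 33, t(44) = 9.
The sequence repeats with period 42.
So t(5102) = t(1 + ((5102-1) mod 42)) = t(20) = 5.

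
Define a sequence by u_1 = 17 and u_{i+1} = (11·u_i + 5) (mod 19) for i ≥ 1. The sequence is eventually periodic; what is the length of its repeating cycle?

3

Listing terms: u_1 = 17; u_2 = 2; u_3 = 8; u_4 = 17.
The sequence repeats with period 3.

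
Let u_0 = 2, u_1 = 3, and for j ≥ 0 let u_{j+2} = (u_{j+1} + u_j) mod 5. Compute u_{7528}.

4

Listing terms: u_0 = 2; u_1 = 3; u_2 = 0; u_3 = 3; u_4 = 3; u_5 = 1; u_6 = 4; u_7 = 0; u_8 = 4; u_9 = 4; u_{10} = 3; u_{11} = 2; u_{12} = 0; u_{13} = 2; u_{14} = 2; u_{15} = 4; u_{16} = 1; u_{17} = 0; u_{18} = 1; u_{19} = 1; u_{20} = 2; u_{21} = 3.
The sequence repeats with period 20.
(7528 - 0) mod 20 = 8, so u_{7528} = u_8 = 4.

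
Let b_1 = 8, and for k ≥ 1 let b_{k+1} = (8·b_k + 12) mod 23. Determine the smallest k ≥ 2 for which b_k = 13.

Computing terms: b_1 = 8; b_2 = 7; b_3 = 22; b_4 = 4; b_5 = 21; b_6 = 19; b_7 = 3; b_8 = 13; b_9 = 1; b_{10} = 20; b_{11} = 11; b_{12} = 8.
Since b_{12} = b_1 = 8, the sequence is periodic with period 11.
The value 13 first appears (with k ≥ 2) at b_8.

8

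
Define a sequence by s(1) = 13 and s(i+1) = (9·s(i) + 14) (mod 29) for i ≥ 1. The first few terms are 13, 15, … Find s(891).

Computing terms: s(1) = 13,  s(2) = 15,  s(3) = 4,  s(4) = 21,  s(5) = 0,  s(6) = 14,  s(7) = 24,  s(8) = 27,  s(9) = 25,  s(10) = 7,  s(11) = 19,  s(12) = 11,  s(13) = 26,  s(14) = 16,  s(15) = 13.
Since s(15) = s(1) = 13, the sequence is periodic with period 14.
So s(891) = s(1 + ((891-1) mod 14)) = s(9) = 25.

25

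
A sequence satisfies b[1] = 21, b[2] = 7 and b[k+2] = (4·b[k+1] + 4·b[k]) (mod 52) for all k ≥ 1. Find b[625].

24

Listing terms: b[1] = 21; b[2] = 7; b[3] = 8; b[4] = 8; b[5] = 12; b[6] = 28; b[7] = 4; b[8] = 24; b[9] = 8; b[10] = 24; b[11] = 24; b[12] = 36; b[13] = 32; b[14] = 12; b[15] = 20; b[16] = 24; b[17] = 20; b[18] = 20; b[19] = 4; b[20] = 44; b[21] = 36; b[22] = 8; b[23] = 20; b[24] = 8; b[25] = 8.
Since (b[24], b[25]) = (b[3], b[4]) = (8, 8) (two consecutive terms determine the rest), the sequence is eventually periodic: after a pre-period of length 2 it cycles with period 21.
For k ≥ 3, b[k] depends only on (k - 3) mod 21. (625 - 3) mod 21 = 13, so b[625] = b[16] = 24.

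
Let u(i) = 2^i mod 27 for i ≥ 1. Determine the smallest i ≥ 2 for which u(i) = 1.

u(1) = 2,  u(2) = 4,  u(3) = 8,  u(4) = 16,  u(5) = 5,  u(6) = 10,  u(7) = 20,  u(8) = 13,  u(9) = 26,  u(10) = 25,  u(11) = 23,  u(12) = 19,  u(13) = 11,  u(14) = 22,  u(15) = 17,  u(16) = 7,  u(17) = 14,  u(18) = 1,  u(19) = 2.
The sequence repeats with period 18.
The value 1 first appears (with i ≥ 2) at u(18).

18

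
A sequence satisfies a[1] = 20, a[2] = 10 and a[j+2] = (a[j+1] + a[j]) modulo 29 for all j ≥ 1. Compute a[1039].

a[1] = 20; a[2] = 10; a[3] = 1; a[4] = 11; a[5] = 12; a[6] = 23; a[7] = 6; a[8] = 0; a[9] = 6; a[10] = 6; a[11] = 12; a[12] = 18; a[13] = 1; a[14] = 19; a[15] = 20; a[16] = 10.
Since (a[15], a[16]) = (a[1], a[2]) = (20, 10) (two consecutive terms determine the rest), the sequence is periodic with period 14.
(1039 - 1) mod 14 = 2, so a[1039] = a[3] = 1.

1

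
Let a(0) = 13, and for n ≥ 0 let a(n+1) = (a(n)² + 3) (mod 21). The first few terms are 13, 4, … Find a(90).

7

Listing terms: a(0) = 13,  a(1) = 4,  a(2) = 19,  a(3) = 7,  a(4) = 10,  a(5) = 19.
Since a(5) = a(2) = 19, the sequence is eventually periodic: after a pre-period of length 2 it cycles with period 3.
For n ≥ 2, a(n) depends only on (n - 2) mod 3. (90 - 2) mod 3 = 1, so a(90) = a(3) = 7.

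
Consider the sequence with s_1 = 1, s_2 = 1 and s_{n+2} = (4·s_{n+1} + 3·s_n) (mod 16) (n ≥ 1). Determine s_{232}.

Listing terms: s_1 = 1, s_2 = 1, s_3 = 7, s_4 = 15, s_5 = 1, s_6 = 1.
Since (s_5, s_6) = (s_1, s_2) = (1, 1) (two consecutive terms determine the rest), the sequence is periodic with period 4.
(232 - 1) mod 4 = 3, so s_{232} = s_4 = 15.

15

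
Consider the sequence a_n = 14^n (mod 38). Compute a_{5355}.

Computing terms: a_0 = 1; a_1 = 14; a_2 = 6; a_3 = 8; a_4 = 36; a_5 = 10; a_6 = 26; a_7 = 22; a_8 = 4; a_9 = 18; a_{10} = 24; a_{11} = 32; a_{12} = 30; a_{13} = 2; a_{14} = 28; a_{15} = 12; a_{16} = 16; a_{17} = 34; a_{18} = 20; a_{19} = 14.
Since a_{19} = a_1 = 14, the sequence is eventually periodic: after a pre-period of length 1 it cycles with period 18.
For n ≥ 1, a_n depends only on (n - 1) mod 18. (5355 - 1) mod 18 = 8, so a_{5355} = a_9 = 18.

18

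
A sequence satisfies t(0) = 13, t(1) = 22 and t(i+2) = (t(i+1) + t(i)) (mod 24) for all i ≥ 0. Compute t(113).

We have t(0) = 13; t(1) = 22; t(2) = 11; t(3) = 9; t(4) = 20; t(5) = 5; t(6) = 1; t(7) = 6; t(8) = 7; t(9) = 13; t(10) = 20; t(11) = 9; t(12) = 5; t(13) = 14; t(14) = 19; t(15) = 9; t(16) = 4; t(17) = 13; t(18) = 17; t(19) = 6; t(20) = 23; t(21) = 5; t(22) = 4; t(23) = 9; t(24) = 13; t(25) = 22.
Since (t(24), t(25)) = (t(0), t(1)) = (13, 22) (two consecutive terms determine the rest), the sequence is periodic with period 24.
So t(113) = t(0 + ((113-0) mod 24)) = t(17) = 13.

13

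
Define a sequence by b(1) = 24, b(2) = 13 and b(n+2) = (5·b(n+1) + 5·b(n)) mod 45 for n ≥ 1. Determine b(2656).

Computing terms: b(1) = 24,  b(2) = 13,  b(3) = 5,  b(4) = 0,  b(5) = 25,  b(6) = 35,  b(7) = 30,  b(8) = 10,  b(9) = 20,  b(10) = 15,  b(11) = 40,  b(12) = 5,  b(13) = 0.
Since (b(12), b(13)) = (b(3), b(4)) = (5, 0) (two consecutive terms determine the rest), the sequence is eventually periodic: after a pre-period of length 2 it cycles with period 9.
For n ≥ 3, b(n) depends only on (n - 3) mod 9. (2656 - 3) mod 9 = 7, so b(2656) = b(10) = 15.

15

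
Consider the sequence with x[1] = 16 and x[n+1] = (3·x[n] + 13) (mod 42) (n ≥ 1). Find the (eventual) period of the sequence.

Listing terms: x[1] = 16; x[2] = 19; x[3] = 28; x[4] = 13; x[5] = 10; x[6] = 1; x[7] = 16.
Since x[7] = x[1] = 16, the sequence is periodic with period 6.

6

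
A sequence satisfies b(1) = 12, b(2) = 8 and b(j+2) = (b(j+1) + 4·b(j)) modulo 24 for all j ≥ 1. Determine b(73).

We have b(1) = 12, b(2) = 8, b(3) = 8, b(4) = 16, b(5) = 0, b(6) = 16, b(7) = 16, b(8) = 8, b(9) = 0, b(10) = 8, b(11) = 8.
Since (b(10), b(11)) = (b(2), b(3)) = (8, 8) (two consecutive terms determine the rest), the sequence is eventually periodic: after a pre-period of length 1 it cycles with period 8.
For j ≥ 2, b(j) depends only on (j - 2) mod 8. (73 - 2) mod 8 = 7, so b(73) = b(9) = 0.

0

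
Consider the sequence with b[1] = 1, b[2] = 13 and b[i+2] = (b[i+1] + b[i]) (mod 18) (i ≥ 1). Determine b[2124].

6

b[1] = 1,  b[2] = 13,  b[3] = 14,  b[4] = 9,  b[5] = 5,  b[6] = 14,  b[7] = 1,  b[8] = 15,  b[9] = 16,  b[10] = 13,  b[11] = 11,  b[12] = 6,  b[13] = 17,  b[14] = 5,  b[15] = 4,  b[16] = 9,  b[17] = 13,  b[18] = 4,  b[19] = 17,  b[20] = 3,  b[21] = 2,  b[22] = 5,  b[23] = 7,  b[24] = 12,  b[25] = 1,  b[26] = 13.
Since (b[25], b[26]) = (b[1], b[2]) = (1, 13) (two consecutive terms determine the rest), the sequence is periodic with period 24.
So b[2124] = b[1 + ((2124-1) mod 24)] = b[12] = 6.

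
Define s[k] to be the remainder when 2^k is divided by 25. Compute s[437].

We have s[0] = 1; s[1] = 2; s[2] = 4; s[3] = 8; s[4] = 16; s[5] = 7; s[6] = 14; s[7] = 3; s[8] = 6; s[9] = 12; s[10] = 24; s[11] = 23; s[12] = 21; s[13] = 17; s[14] = 9; s[15] = 18; s[16] = 11; s[17] = 22; s[18] = 19; s[19] = 13; s[20] = 1.
Since s[20] = s[0] = 1, the sequence is periodic with period 20.
(437 - 0) mod 20 = 17, so s[437] = s[17] = 22.

22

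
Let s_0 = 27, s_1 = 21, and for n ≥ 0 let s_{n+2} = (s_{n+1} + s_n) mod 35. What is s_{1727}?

Computing terms: s_0 = 27,  s_1 = 21,  s_2 = 13,  s_3 = 34,  s_4 = 12,  s_5 = 11,  s_6 = 23,  s_7 = 34,  s_8 = 22,  s_9 = 21,  s_{10} = 8,  s_{11} = 29,  s_{12} = 2,  s_{13} = 31,  s_{14} = 33,  s_{15} = 29,  s_{16} = 27,  s_{17} = 21.
Since (s_{16}, s_{17}) = (s_0, s_1) = (27, 21) (two consecutive terms determine the rest), the sequence is periodic with period 16.
(1727 - 0) mod 16 = 15, so s_{1727} = s_{15} = 29.

29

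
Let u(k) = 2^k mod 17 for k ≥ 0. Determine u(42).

Listing terms: u(0) = 1,  u(1) = 2,  u(2) = 4,  u(3) = 8,  u(4) = 16,  u(5) = 15,  u(6) = 13,  u(7) = 9,  u(8) = 1.
Since u(8) = u(0) = 1, the sequence is periodic with period 8.
(42 - 0) mod 8 = 2, so u(42) = u(2) = 4.

4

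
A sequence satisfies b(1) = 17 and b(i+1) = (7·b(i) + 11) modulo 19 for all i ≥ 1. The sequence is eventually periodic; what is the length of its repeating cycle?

Listing terms: b(1) = 17,  b(2) = 16,  b(3) = 9,  b(4) = 17.
The sequence repeats with period 3.

3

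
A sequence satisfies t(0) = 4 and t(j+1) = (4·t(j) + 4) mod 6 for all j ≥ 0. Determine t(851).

Computing terms: t(0) = 4; t(1) = 2; t(2) = 0; t(3) = 4.
Since t(3) = t(0) = 4, the sequence is periodic with period 3.
(851 - 0) mod 3 = 2, so t(851) = t(2) = 0.

0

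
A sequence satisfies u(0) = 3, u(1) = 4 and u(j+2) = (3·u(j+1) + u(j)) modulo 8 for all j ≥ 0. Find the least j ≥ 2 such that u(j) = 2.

4

u(0) = 3, u(1) = 4, u(2) = 7, u(3) = 1, u(4) = 2, u(5) = 7, u(6) = 7, u(7) = 4, u(8) = 3, u(9) = 5, u(10) = 2, u(11) = 3, u(12) = 3, u(13) = 4.
Since (u(12), u(13)) = (u(0), u(1)) = (3, 4) (two consecutive terms determine the rest), the sequence is periodic with period 12.
The value 2 first appears (with j ≥ 2) at u(4).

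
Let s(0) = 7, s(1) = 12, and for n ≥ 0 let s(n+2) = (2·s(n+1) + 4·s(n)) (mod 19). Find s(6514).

Computing terms: s(0) = 7,  s(1) = 12,  s(2) = 14,  s(3) = 0,  s(4) = 18,  s(5) = 17,  s(6) = 11,  s(7) = 14,  s(8) = 15,  s(9) = 10,  s(10) = 4,  s(11) = 10,  s(12) = 17,  s(13) = 17,  s(14) = 7,  s(15) = 6,  s(16) = 2,  s(17) = 9,  s(18) = 7,  s(19) = 12.
The sequence repeats with period 18.
(6514 - 0) mod 18 = 16, so s(6514) = s(16) = 2.

2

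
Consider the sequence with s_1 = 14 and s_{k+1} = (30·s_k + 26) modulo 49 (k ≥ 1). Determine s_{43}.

14

Listing terms: s_1 = 14,  s_2 = 5,  s_3 = 29,  s_4 = 14.
The sequence repeats with period 3.
So s_{43} = s_{1 + ((43-1) mod 3)} = s_1 = 14.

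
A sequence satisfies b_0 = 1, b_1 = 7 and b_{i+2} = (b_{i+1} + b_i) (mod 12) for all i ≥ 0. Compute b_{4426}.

b_0 = 1,  b_1 = 7,  b_2 = 8,  b_3 = 3,  b_4 = 11,  b_5 = 2,  b_6 = 1,  b_7 = 3,  b_8 = 4,  b_9 = 7,  b_{10} = 11,  b_{11} = 6,  b_{12} = 5,  b_{13} = 11,  b_{14} = 4,  b_{15} = 3,  b_{16} = 7,  b_{17} = 10,  b_{18} = 5,  b_{19} = 3,  b_{20} = 8,  b_{21} = 11,  b_{22} = 7,  b_{23} = 6,  b_{24} = 1,  b_{25} = 7.
Since (b_{24}, b_{25}) = (b_0, b_1) = (1, 7) (two consecutive terms determine the rest), the sequence is periodic with period 24.
So b_{4426} = b_{0 + ((4426-0) mod 24)} = b_{10} = 11.

11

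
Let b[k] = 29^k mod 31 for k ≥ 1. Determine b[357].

b[1] = 29, b[2] = 4, b[3] = 23, b[4] = 16, b[5] = 30, b[6] = 2, b[7] = 27, b[8] = 8, b[9] = 15, b[10] = 1, b[11] = 29.
Since b[11] = b[1] = 29, the sequence is periodic with period 10.
So b[357] = b[1 + ((357-1) mod 10)] = b[7] = 27.

27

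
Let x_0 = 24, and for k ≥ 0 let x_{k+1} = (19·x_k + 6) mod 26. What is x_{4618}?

We have x_0 = 24, x_1 = 20, x_2 = 22, x_3 = 8, x_4 = 2, x_5 = 18, x_6 = 10, x_7 = 14, x_8 = 12, x_9 = 0, x_{10} = 6, x_{11} = 16, x_{12} = 24.
Since x_{12} = x_0 = 24, the sequence is periodic with period 12.
(4618 - 0) mod 12 = 10, so x_{4618} = x_{10} = 6.

6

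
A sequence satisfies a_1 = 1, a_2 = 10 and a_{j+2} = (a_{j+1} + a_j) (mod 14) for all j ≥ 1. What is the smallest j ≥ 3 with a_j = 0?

20

a_1 = 1,  a_2 = 10,  a_3 = 11,  a_4 = 7,  a_5 = 4,  a_6 = 11,  a_7 = 1,  a_8 = 12,  a_9 = 13,  a_{10} = 11,  a_{11} = 10,  a_{12} = 7,  a_{13} = 3,  a_{14} = 10,  a_{15} = 13,  a_{16} = 9,  a_{17} = 8,  a_{18} = 3,  a_{19} = 11,  a_{20} = 0,  a_{21} = 11,  a_{22} = 11,  a_{23} = 8,  a_{24} = 5,  a_{25} = 13,  a_{26} = 4,  a_{27} = 3,  a_{28} = 7,  a_{29} = 10,  a_{30} = 3,  a_{31} = 13,  a_{32} = 2,  a_{33} = 1,  a_{34} = 3,  a_{35} = 4,  a_{36} = 7,  a_{37} = 11,  a_{38} = 4,  a_{39} = 1,  a_{40} = 5,  a_{41} = 6,  a_{42} = 11,  a_{43} = 3,  a_{44} = 0,  a_{45} = 3,  a_{46} = 3,  a_{47} = 6,  a_{48} = 9,  a_{49} = 1,  a_{50} = 10.
The sequence repeats with period 48.
The value 0 first appears (with j ≥ 3) at a_{20}.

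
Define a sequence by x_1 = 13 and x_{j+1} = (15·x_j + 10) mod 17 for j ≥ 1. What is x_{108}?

11

We have x_1 = 13; x_2 = 1; x_3 = 8; x_4 = 11; x_5 = 5; x_6 = 0; x_7 = 10; x_8 = 7; x_9 = 13.
The sequence repeats with period 8.
So x_{108} = x_{1 + ((108-1) mod 8)} = x_4 = 11.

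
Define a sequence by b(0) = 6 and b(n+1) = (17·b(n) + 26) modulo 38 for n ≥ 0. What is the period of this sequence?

9

Listing terms: b(0) = 6, b(1) = 14, b(2) = 36, b(3) = 30, b(4) = 4, b(5) = 18, b(6) = 28, b(7) = 8, b(8) = 10, b(9) = 6.
The sequence repeats with period 9.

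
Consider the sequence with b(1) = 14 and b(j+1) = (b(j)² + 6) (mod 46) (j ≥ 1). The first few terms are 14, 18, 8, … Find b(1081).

32

b(1) = 14,  b(2) = 18,  b(3) = 8,  b(4) = 24,  b(5) = 30,  b(6) = 32,  b(7) = 18.
Since b(7) = b(2) = 18, the sequence is eventually periodic: after a pre-period of length 1 it cycles with period 5.
For j ≥ 2, b(j) depends only on (j - 2) mod 5. (1081 - 2) mod 5 = 4, so b(1081) = b(6) = 32.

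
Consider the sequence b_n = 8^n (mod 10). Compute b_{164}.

b_0 = 1; b_1 = 8; b_2 = 4; b_3 = 2; b_4 = 6; b_5 = 8.
Since b_5 = b_1 = 8, the sequence is eventually periodic: after a pre-period of length 1 it cycles with period 4.
For n ≥ 1, b_n depends only on (n - 1) mod 4. (164 - 1) mod 4 = 3, so b_{164} = b_4 = 6.

6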